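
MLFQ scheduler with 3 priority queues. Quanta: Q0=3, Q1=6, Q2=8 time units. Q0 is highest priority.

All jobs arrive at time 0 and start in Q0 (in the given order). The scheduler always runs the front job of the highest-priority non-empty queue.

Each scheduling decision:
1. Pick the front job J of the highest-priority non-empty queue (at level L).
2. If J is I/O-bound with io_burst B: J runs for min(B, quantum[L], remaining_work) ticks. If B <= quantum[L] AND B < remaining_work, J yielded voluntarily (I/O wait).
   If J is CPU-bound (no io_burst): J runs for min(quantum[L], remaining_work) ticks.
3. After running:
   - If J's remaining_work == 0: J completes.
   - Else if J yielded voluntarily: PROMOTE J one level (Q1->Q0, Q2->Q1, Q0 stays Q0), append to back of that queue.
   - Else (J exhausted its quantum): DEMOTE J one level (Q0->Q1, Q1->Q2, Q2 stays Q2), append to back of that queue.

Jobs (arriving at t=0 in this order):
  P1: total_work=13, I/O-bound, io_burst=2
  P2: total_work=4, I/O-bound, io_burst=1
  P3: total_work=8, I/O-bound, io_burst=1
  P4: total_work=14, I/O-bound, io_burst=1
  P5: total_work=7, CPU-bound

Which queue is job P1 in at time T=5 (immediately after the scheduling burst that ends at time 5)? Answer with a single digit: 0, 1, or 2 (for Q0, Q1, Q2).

t=0-2: P1@Q0 runs 2, rem=11, I/O yield, promote→Q0. Q0=[P2,P3,P4,P5,P1] Q1=[] Q2=[]
t=2-3: P2@Q0 runs 1, rem=3, I/O yield, promote→Q0. Q0=[P3,P4,P5,P1,P2] Q1=[] Q2=[]
t=3-4: P3@Q0 runs 1, rem=7, I/O yield, promote→Q0. Q0=[P4,P5,P1,P2,P3] Q1=[] Q2=[]
t=4-5: P4@Q0 runs 1, rem=13, I/O yield, promote→Q0. Q0=[P5,P1,P2,P3,P4] Q1=[] Q2=[]
t=5-8: P5@Q0 runs 3, rem=4, quantum used, demote→Q1. Q0=[P1,P2,P3,P4] Q1=[P5] Q2=[]
t=8-10: P1@Q0 runs 2, rem=9, I/O yield, promote→Q0. Q0=[P2,P3,P4,P1] Q1=[P5] Q2=[]
t=10-11: P2@Q0 runs 1, rem=2, I/O yield, promote→Q0. Q0=[P3,P4,P1,P2] Q1=[P5] Q2=[]
t=11-12: P3@Q0 runs 1, rem=6, I/O yield, promote→Q0. Q0=[P4,P1,P2,P3] Q1=[P5] Q2=[]
t=12-13: P4@Q0 runs 1, rem=12, I/O yield, promote→Q0. Q0=[P1,P2,P3,P4] Q1=[P5] Q2=[]
t=13-15: P1@Q0 runs 2, rem=7, I/O yield, promote→Q0. Q0=[P2,P3,P4,P1] Q1=[P5] Q2=[]
t=15-16: P2@Q0 runs 1, rem=1, I/O yield, promote→Q0. Q0=[P3,P4,P1,P2] Q1=[P5] Q2=[]
t=16-17: P3@Q0 runs 1, rem=5, I/O yield, promote→Q0. Q0=[P4,P1,P2,P3] Q1=[P5] Q2=[]
t=17-18: P4@Q0 runs 1, rem=11, I/O yield, promote→Q0. Q0=[P1,P2,P3,P4] Q1=[P5] Q2=[]
t=18-20: P1@Q0 runs 2, rem=5, I/O yield, promote→Q0. Q0=[P2,P3,P4,P1] Q1=[P5] Q2=[]
t=20-21: P2@Q0 runs 1, rem=0, completes. Q0=[P3,P4,P1] Q1=[P5] Q2=[]
t=21-22: P3@Q0 runs 1, rem=4, I/O yield, promote→Q0. Q0=[P4,P1,P3] Q1=[P5] Q2=[]
t=22-23: P4@Q0 runs 1, rem=10, I/O yield, promote→Q0. Q0=[P1,P3,P4] Q1=[P5] Q2=[]
t=23-25: P1@Q0 runs 2, rem=3, I/O yield, promote→Q0. Q0=[P3,P4,P1] Q1=[P5] Q2=[]
t=25-26: P3@Q0 runs 1, rem=3, I/O yield, promote→Q0. Q0=[P4,P1,P3] Q1=[P5] Q2=[]
t=26-27: P4@Q0 runs 1, rem=9, I/O yield, promote→Q0. Q0=[P1,P3,P4] Q1=[P5] Q2=[]
t=27-29: P1@Q0 runs 2, rem=1, I/O yield, promote→Q0. Q0=[P3,P4,P1] Q1=[P5] Q2=[]
t=29-30: P3@Q0 runs 1, rem=2, I/O yield, promote→Q0. Q0=[P4,P1,P3] Q1=[P5] Q2=[]
t=30-31: P4@Q0 runs 1, rem=8, I/O yield, promote→Q0. Q0=[P1,P3,P4] Q1=[P5] Q2=[]
t=31-32: P1@Q0 runs 1, rem=0, completes. Q0=[P3,P4] Q1=[P5] Q2=[]
t=32-33: P3@Q0 runs 1, rem=1, I/O yield, promote→Q0. Q0=[P4,P3] Q1=[P5] Q2=[]
t=33-34: P4@Q0 runs 1, rem=7, I/O yield, promote→Q0. Q0=[P3,P4] Q1=[P5] Q2=[]
t=34-35: P3@Q0 runs 1, rem=0, completes. Q0=[P4] Q1=[P5] Q2=[]
t=35-36: P4@Q0 runs 1, rem=6, I/O yield, promote→Q0. Q0=[P4] Q1=[P5] Q2=[]
t=36-37: P4@Q0 runs 1, rem=5, I/O yield, promote→Q0. Q0=[P4] Q1=[P5] Q2=[]
t=37-38: P4@Q0 runs 1, rem=4, I/O yield, promote→Q0. Q0=[P4] Q1=[P5] Q2=[]
t=38-39: P4@Q0 runs 1, rem=3, I/O yield, promote→Q0. Q0=[P4] Q1=[P5] Q2=[]
t=39-40: P4@Q0 runs 1, rem=2, I/O yield, promote→Q0. Q0=[P4] Q1=[P5] Q2=[]
t=40-41: P4@Q0 runs 1, rem=1, I/O yield, promote→Q0. Q0=[P4] Q1=[P5] Q2=[]
t=41-42: P4@Q0 runs 1, rem=0, completes. Q0=[] Q1=[P5] Q2=[]
t=42-46: P5@Q1 runs 4, rem=0, completes. Q0=[] Q1=[] Q2=[]

Answer: 0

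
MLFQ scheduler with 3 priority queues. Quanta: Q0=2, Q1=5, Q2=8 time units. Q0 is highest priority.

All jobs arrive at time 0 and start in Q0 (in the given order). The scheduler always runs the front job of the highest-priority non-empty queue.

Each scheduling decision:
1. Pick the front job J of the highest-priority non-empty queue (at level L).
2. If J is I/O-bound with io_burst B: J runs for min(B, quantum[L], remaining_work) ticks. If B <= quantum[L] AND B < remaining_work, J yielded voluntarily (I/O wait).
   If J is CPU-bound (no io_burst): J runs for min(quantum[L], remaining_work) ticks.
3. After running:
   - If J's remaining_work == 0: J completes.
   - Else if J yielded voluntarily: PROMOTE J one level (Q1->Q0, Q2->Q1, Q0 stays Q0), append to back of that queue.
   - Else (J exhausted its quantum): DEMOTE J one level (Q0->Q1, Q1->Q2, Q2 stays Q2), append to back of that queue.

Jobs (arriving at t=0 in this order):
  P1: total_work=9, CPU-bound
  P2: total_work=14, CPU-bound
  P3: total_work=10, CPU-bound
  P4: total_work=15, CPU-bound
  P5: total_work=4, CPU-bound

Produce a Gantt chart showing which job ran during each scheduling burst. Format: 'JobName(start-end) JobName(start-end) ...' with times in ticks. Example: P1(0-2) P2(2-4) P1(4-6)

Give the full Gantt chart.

t=0-2: P1@Q0 runs 2, rem=7, quantum used, demote→Q1. Q0=[P2,P3,P4,P5] Q1=[P1] Q2=[]
t=2-4: P2@Q0 runs 2, rem=12, quantum used, demote→Q1. Q0=[P3,P4,P5] Q1=[P1,P2] Q2=[]
t=4-6: P3@Q0 runs 2, rem=8, quantum used, demote→Q1. Q0=[P4,P5] Q1=[P1,P2,P3] Q2=[]
t=6-8: P4@Q0 runs 2, rem=13, quantum used, demote→Q1. Q0=[P5] Q1=[P1,P2,P3,P4] Q2=[]
t=8-10: P5@Q0 runs 2, rem=2, quantum used, demote→Q1. Q0=[] Q1=[P1,P2,P3,P4,P5] Q2=[]
t=10-15: P1@Q1 runs 5, rem=2, quantum used, demote→Q2. Q0=[] Q1=[P2,P3,P4,P5] Q2=[P1]
t=15-20: P2@Q1 runs 5, rem=7, quantum used, demote→Q2. Q0=[] Q1=[P3,P4,P5] Q2=[P1,P2]
t=20-25: P3@Q1 runs 5, rem=3, quantum used, demote→Q2. Q0=[] Q1=[P4,P5] Q2=[P1,P2,P3]
t=25-30: P4@Q1 runs 5, rem=8, quantum used, demote→Q2. Q0=[] Q1=[P5] Q2=[P1,P2,P3,P4]
t=30-32: P5@Q1 runs 2, rem=0, completes. Q0=[] Q1=[] Q2=[P1,P2,P3,P4]
t=32-34: P1@Q2 runs 2, rem=0, completes. Q0=[] Q1=[] Q2=[P2,P3,P4]
t=34-41: P2@Q2 runs 7, rem=0, completes. Q0=[] Q1=[] Q2=[P3,P4]
t=41-44: P3@Q2 runs 3, rem=0, completes. Q0=[] Q1=[] Q2=[P4]
t=44-52: P4@Q2 runs 8, rem=0, completes. Q0=[] Q1=[] Q2=[]

Answer: P1(0-2) P2(2-4) P3(4-6) P4(6-8) P5(8-10) P1(10-15) P2(15-20) P3(20-25) P4(25-30) P5(30-32) P1(32-34) P2(34-41) P3(41-44) P4(44-52)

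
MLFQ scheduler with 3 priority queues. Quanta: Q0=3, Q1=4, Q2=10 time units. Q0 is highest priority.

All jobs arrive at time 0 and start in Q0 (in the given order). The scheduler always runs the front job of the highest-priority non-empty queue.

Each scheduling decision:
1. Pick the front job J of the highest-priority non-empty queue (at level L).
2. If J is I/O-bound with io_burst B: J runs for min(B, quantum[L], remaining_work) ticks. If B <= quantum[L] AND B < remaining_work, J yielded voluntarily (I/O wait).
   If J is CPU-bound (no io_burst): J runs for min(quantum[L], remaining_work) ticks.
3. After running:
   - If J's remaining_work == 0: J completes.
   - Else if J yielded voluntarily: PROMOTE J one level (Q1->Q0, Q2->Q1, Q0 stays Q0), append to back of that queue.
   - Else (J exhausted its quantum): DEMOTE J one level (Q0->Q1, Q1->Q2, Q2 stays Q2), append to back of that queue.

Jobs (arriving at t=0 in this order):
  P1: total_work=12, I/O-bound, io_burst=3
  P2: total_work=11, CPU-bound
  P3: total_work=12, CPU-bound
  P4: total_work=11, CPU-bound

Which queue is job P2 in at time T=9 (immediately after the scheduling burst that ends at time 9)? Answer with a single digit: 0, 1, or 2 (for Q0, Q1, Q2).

t=0-3: P1@Q0 runs 3, rem=9, I/O yield, promote→Q0. Q0=[P2,P3,P4,P1] Q1=[] Q2=[]
t=3-6: P2@Q0 runs 3, rem=8, quantum used, demote→Q1. Q0=[P3,P4,P1] Q1=[P2] Q2=[]
t=6-9: P3@Q0 runs 3, rem=9, quantum used, demote→Q1. Q0=[P4,P1] Q1=[P2,P3] Q2=[]
t=9-12: P4@Q0 runs 3, rem=8, quantum used, demote→Q1. Q0=[P1] Q1=[P2,P3,P4] Q2=[]
t=12-15: P1@Q0 runs 3, rem=6, I/O yield, promote→Q0. Q0=[P1] Q1=[P2,P3,P4] Q2=[]
t=15-18: P1@Q0 runs 3, rem=3, I/O yield, promote→Q0. Q0=[P1] Q1=[P2,P3,P4] Q2=[]
t=18-21: P1@Q0 runs 3, rem=0, completes. Q0=[] Q1=[P2,P3,P4] Q2=[]
t=21-25: P2@Q1 runs 4, rem=4, quantum used, demote→Q2. Q0=[] Q1=[P3,P4] Q2=[P2]
t=25-29: P3@Q1 runs 4, rem=5, quantum used, demote→Q2. Q0=[] Q1=[P4] Q2=[P2,P3]
t=29-33: P4@Q1 runs 4, rem=4, quantum used, demote→Q2. Q0=[] Q1=[] Q2=[P2,P3,P4]
t=33-37: P2@Q2 runs 4, rem=0, completes. Q0=[] Q1=[] Q2=[P3,P4]
t=37-42: P3@Q2 runs 5, rem=0, completes. Q0=[] Q1=[] Q2=[P4]
t=42-46: P4@Q2 runs 4, rem=0, completes. Q0=[] Q1=[] Q2=[]

Answer: 1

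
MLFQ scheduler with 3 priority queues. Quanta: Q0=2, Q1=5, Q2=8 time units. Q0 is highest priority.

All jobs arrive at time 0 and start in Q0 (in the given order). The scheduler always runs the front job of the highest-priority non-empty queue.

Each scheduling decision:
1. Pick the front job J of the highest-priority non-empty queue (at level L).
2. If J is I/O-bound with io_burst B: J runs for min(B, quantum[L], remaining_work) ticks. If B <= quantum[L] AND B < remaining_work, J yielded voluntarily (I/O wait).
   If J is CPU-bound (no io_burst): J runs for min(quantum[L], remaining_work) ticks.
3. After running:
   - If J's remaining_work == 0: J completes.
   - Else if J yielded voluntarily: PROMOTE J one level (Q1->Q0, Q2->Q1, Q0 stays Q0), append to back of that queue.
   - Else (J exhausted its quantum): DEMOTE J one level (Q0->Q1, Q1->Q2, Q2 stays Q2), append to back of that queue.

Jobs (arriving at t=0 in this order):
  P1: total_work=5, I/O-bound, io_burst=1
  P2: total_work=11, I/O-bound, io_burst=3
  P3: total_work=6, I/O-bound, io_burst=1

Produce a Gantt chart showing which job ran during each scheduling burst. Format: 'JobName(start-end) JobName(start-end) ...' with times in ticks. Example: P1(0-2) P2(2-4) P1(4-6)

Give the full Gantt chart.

Answer: P1(0-1) P2(1-3) P3(3-4) P1(4-5) P3(5-6) P1(6-7) P3(7-8) P1(8-9) P3(9-10) P1(10-11) P3(11-12) P3(12-13) P2(13-16) P2(16-18) P2(18-21) P2(21-22)

Derivation:
t=0-1: P1@Q0 runs 1, rem=4, I/O yield, promote→Q0. Q0=[P2,P3,P1] Q1=[] Q2=[]
t=1-3: P2@Q0 runs 2, rem=9, quantum used, demote→Q1. Q0=[P3,P1] Q1=[P2] Q2=[]
t=3-4: P3@Q0 runs 1, rem=5, I/O yield, promote→Q0. Q0=[P1,P3] Q1=[P2] Q2=[]
t=4-5: P1@Q0 runs 1, rem=3, I/O yield, promote→Q0. Q0=[P3,P1] Q1=[P2] Q2=[]
t=5-6: P3@Q0 runs 1, rem=4, I/O yield, promote→Q0. Q0=[P1,P3] Q1=[P2] Q2=[]
t=6-7: P1@Q0 runs 1, rem=2, I/O yield, promote→Q0. Q0=[P3,P1] Q1=[P2] Q2=[]
t=7-8: P3@Q0 runs 1, rem=3, I/O yield, promote→Q0. Q0=[P1,P3] Q1=[P2] Q2=[]
t=8-9: P1@Q0 runs 1, rem=1, I/O yield, promote→Q0. Q0=[P3,P1] Q1=[P2] Q2=[]
t=9-10: P3@Q0 runs 1, rem=2, I/O yield, promote→Q0. Q0=[P1,P3] Q1=[P2] Q2=[]
t=10-11: P1@Q0 runs 1, rem=0, completes. Q0=[P3] Q1=[P2] Q2=[]
t=11-12: P3@Q0 runs 1, rem=1, I/O yield, promote→Q0. Q0=[P3] Q1=[P2] Q2=[]
t=12-13: P3@Q0 runs 1, rem=0, completes. Q0=[] Q1=[P2] Q2=[]
t=13-16: P2@Q1 runs 3, rem=6, I/O yield, promote→Q0. Q0=[P2] Q1=[] Q2=[]
t=16-18: P2@Q0 runs 2, rem=4, quantum used, demote→Q1. Q0=[] Q1=[P2] Q2=[]
t=18-21: P2@Q1 runs 3, rem=1, I/O yield, promote→Q0. Q0=[P2] Q1=[] Q2=[]
t=21-22: P2@Q0 runs 1, rem=0, completes. Q0=[] Q1=[] Q2=[]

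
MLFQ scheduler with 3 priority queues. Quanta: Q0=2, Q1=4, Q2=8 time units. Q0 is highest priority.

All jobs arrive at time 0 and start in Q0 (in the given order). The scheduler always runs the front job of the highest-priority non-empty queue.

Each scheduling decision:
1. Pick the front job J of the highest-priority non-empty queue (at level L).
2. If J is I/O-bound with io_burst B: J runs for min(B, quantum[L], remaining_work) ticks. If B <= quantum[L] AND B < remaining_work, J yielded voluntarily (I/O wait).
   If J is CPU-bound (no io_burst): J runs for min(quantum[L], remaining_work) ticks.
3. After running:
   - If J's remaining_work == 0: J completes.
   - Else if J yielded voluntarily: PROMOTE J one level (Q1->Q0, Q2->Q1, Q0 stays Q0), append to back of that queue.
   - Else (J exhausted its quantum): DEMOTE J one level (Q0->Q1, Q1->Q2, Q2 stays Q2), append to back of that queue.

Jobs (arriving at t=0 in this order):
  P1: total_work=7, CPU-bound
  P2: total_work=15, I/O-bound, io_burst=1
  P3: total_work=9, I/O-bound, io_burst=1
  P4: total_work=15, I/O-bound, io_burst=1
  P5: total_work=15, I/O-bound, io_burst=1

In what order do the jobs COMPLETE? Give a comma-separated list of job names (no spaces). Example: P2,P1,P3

t=0-2: P1@Q0 runs 2, rem=5, quantum used, demote→Q1. Q0=[P2,P3,P4,P5] Q1=[P1] Q2=[]
t=2-3: P2@Q0 runs 1, rem=14, I/O yield, promote→Q0. Q0=[P3,P4,P5,P2] Q1=[P1] Q2=[]
t=3-4: P3@Q0 runs 1, rem=8, I/O yield, promote→Q0. Q0=[P4,P5,P2,P3] Q1=[P1] Q2=[]
t=4-5: P4@Q0 runs 1, rem=14, I/O yield, promote→Q0. Q0=[P5,P2,P3,P4] Q1=[P1] Q2=[]
t=5-6: P5@Q0 runs 1, rem=14, I/O yield, promote→Q0. Q0=[P2,P3,P4,P5] Q1=[P1] Q2=[]
t=6-7: P2@Q0 runs 1, rem=13, I/O yield, promote→Q0. Q0=[P3,P4,P5,P2] Q1=[P1] Q2=[]
t=7-8: P3@Q0 runs 1, rem=7, I/O yield, promote→Q0. Q0=[P4,P5,P2,P3] Q1=[P1] Q2=[]
t=8-9: P4@Q0 runs 1, rem=13, I/O yield, promote→Q0. Q0=[P5,P2,P3,P4] Q1=[P1] Q2=[]
t=9-10: P5@Q0 runs 1, rem=13, I/O yield, promote→Q0. Q0=[P2,P3,P4,P5] Q1=[P1] Q2=[]
t=10-11: P2@Q0 runs 1, rem=12, I/O yield, promote→Q0. Q0=[P3,P4,P5,P2] Q1=[P1] Q2=[]
t=11-12: P3@Q0 runs 1, rem=6, I/O yield, promote→Q0. Q0=[P4,P5,P2,P3] Q1=[P1] Q2=[]
t=12-13: P4@Q0 runs 1, rem=12, I/O yield, promote→Q0. Q0=[P5,P2,P3,P4] Q1=[P1] Q2=[]
t=13-14: P5@Q0 runs 1, rem=12, I/O yield, promote→Q0. Q0=[P2,P3,P4,P5] Q1=[P1] Q2=[]
t=14-15: P2@Q0 runs 1, rem=11, I/O yield, promote→Q0. Q0=[P3,P4,P5,P2] Q1=[P1] Q2=[]
t=15-16: P3@Q0 runs 1, rem=5, I/O yield, promote→Q0. Q0=[P4,P5,P2,P3] Q1=[P1] Q2=[]
t=16-17: P4@Q0 runs 1, rem=11, I/O yield, promote→Q0. Q0=[P5,P2,P3,P4] Q1=[P1] Q2=[]
t=17-18: P5@Q0 runs 1, rem=11, I/O yield, promote→Q0. Q0=[P2,P3,P4,P5] Q1=[P1] Q2=[]
t=18-19: P2@Q0 runs 1, rem=10, I/O yield, promote→Q0. Q0=[P3,P4,P5,P2] Q1=[P1] Q2=[]
t=19-20: P3@Q0 runs 1, rem=4, I/O yield, promote→Q0. Q0=[P4,P5,P2,P3] Q1=[P1] Q2=[]
t=20-21: P4@Q0 runs 1, rem=10, I/O yield, promote→Q0. Q0=[P5,P2,P3,P4] Q1=[P1] Q2=[]
t=21-22: P5@Q0 runs 1, rem=10, I/O yield, promote→Q0. Q0=[P2,P3,P4,P5] Q1=[P1] Q2=[]
t=22-23: P2@Q0 runs 1, rem=9, I/O yield, promote→Q0. Q0=[P3,P4,P5,P2] Q1=[P1] Q2=[]
t=23-24: P3@Q0 runs 1, rem=3, I/O yield, promote→Q0. Q0=[P4,P5,P2,P3] Q1=[P1] Q2=[]
t=24-25: P4@Q0 runs 1, rem=9, I/O yield, promote→Q0. Q0=[P5,P2,P3,P4] Q1=[P1] Q2=[]
t=25-26: P5@Q0 runs 1, rem=9, I/O yield, promote→Q0. Q0=[P2,P3,P4,P5] Q1=[P1] Q2=[]
t=26-27: P2@Q0 runs 1, rem=8, I/O yield, promote→Q0. Q0=[P3,P4,P5,P2] Q1=[P1] Q2=[]
t=27-28: P3@Q0 runs 1, rem=2, I/O yield, promote→Q0. Q0=[P4,P5,P2,P3] Q1=[P1] Q2=[]
t=28-29: P4@Q0 runs 1, rem=8, I/O yield, promote→Q0. Q0=[P5,P2,P3,P4] Q1=[P1] Q2=[]
t=29-30: P5@Q0 runs 1, rem=8, I/O yield, promote→Q0. Q0=[P2,P3,P4,P5] Q1=[P1] Q2=[]
t=30-31: P2@Q0 runs 1, rem=7, I/O yield, promote→Q0. Q0=[P3,P4,P5,P2] Q1=[P1] Q2=[]
t=31-32: P3@Q0 runs 1, rem=1, I/O yield, promote→Q0. Q0=[P4,P5,P2,P3] Q1=[P1] Q2=[]
t=32-33: P4@Q0 runs 1, rem=7, I/O yield, promote→Q0. Q0=[P5,P2,P3,P4] Q1=[P1] Q2=[]
t=33-34: P5@Q0 runs 1, rem=7, I/O yield, promote→Q0. Q0=[P2,P3,P4,P5] Q1=[P1] Q2=[]
t=34-35: P2@Q0 runs 1, rem=6, I/O yield, promote→Q0. Q0=[P3,P4,P5,P2] Q1=[P1] Q2=[]
t=35-36: P3@Q0 runs 1, rem=0, completes. Q0=[P4,P5,P2] Q1=[P1] Q2=[]
t=36-37: P4@Q0 runs 1, rem=6, I/O yield, promote→Q0. Q0=[P5,P2,P4] Q1=[P1] Q2=[]
t=37-38: P5@Q0 runs 1, rem=6, I/O yield, promote→Q0. Q0=[P2,P4,P5] Q1=[P1] Q2=[]
t=38-39: P2@Q0 runs 1, rem=5, I/O yield, promote→Q0. Q0=[P4,P5,P2] Q1=[P1] Q2=[]
t=39-40: P4@Q0 runs 1, rem=5, I/O yield, promote→Q0. Q0=[P5,P2,P4] Q1=[P1] Q2=[]
t=40-41: P5@Q0 runs 1, rem=5, I/O yield, promote→Q0. Q0=[P2,P4,P5] Q1=[P1] Q2=[]
t=41-42: P2@Q0 runs 1, rem=4, I/O yield, promote→Q0. Q0=[P4,P5,P2] Q1=[P1] Q2=[]
t=42-43: P4@Q0 runs 1, rem=4, I/O yield, promote→Q0. Q0=[P5,P2,P4] Q1=[P1] Q2=[]
t=43-44: P5@Q0 runs 1, rem=4, I/O yield, promote→Q0. Q0=[P2,P4,P5] Q1=[P1] Q2=[]
t=44-45: P2@Q0 runs 1, rem=3, I/O yield, promote→Q0. Q0=[P4,P5,P2] Q1=[P1] Q2=[]
t=45-46: P4@Q0 runs 1, rem=3, I/O yield, promote→Q0. Q0=[P5,P2,P4] Q1=[P1] Q2=[]
t=46-47: P5@Q0 runs 1, rem=3, I/O yield, promote→Q0. Q0=[P2,P4,P5] Q1=[P1] Q2=[]
t=47-48: P2@Q0 runs 1, rem=2, I/O yield, promote→Q0. Q0=[P4,P5,P2] Q1=[P1] Q2=[]
t=48-49: P4@Q0 runs 1, rem=2, I/O yield, promote→Q0. Q0=[P5,P2,P4] Q1=[P1] Q2=[]
t=49-50: P5@Q0 runs 1, rem=2, I/O yield, promote→Q0. Q0=[P2,P4,P5] Q1=[P1] Q2=[]
t=50-51: P2@Q0 runs 1, rem=1, I/O yield, promote→Q0. Q0=[P4,P5,P2] Q1=[P1] Q2=[]
t=51-52: P4@Q0 runs 1, rem=1, I/O yield, promote→Q0. Q0=[P5,P2,P4] Q1=[P1] Q2=[]
t=52-53: P5@Q0 runs 1, rem=1, I/O yield, promote→Q0. Q0=[P2,P4,P5] Q1=[P1] Q2=[]
t=53-54: P2@Q0 runs 1, rem=0, completes. Q0=[P4,P5] Q1=[P1] Q2=[]
t=54-55: P4@Q0 runs 1, rem=0, completes. Q0=[P5] Q1=[P1] Q2=[]
t=55-56: P5@Q0 runs 1, rem=0, completes. Q0=[] Q1=[P1] Q2=[]
t=56-60: P1@Q1 runs 4, rem=1, quantum used, demote→Q2. Q0=[] Q1=[] Q2=[P1]
t=60-61: P1@Q2 runs 1, rem=0, completes. Q0=[] Q1=[] Q2=[]

Answer: P3,P2,P4,P5,P1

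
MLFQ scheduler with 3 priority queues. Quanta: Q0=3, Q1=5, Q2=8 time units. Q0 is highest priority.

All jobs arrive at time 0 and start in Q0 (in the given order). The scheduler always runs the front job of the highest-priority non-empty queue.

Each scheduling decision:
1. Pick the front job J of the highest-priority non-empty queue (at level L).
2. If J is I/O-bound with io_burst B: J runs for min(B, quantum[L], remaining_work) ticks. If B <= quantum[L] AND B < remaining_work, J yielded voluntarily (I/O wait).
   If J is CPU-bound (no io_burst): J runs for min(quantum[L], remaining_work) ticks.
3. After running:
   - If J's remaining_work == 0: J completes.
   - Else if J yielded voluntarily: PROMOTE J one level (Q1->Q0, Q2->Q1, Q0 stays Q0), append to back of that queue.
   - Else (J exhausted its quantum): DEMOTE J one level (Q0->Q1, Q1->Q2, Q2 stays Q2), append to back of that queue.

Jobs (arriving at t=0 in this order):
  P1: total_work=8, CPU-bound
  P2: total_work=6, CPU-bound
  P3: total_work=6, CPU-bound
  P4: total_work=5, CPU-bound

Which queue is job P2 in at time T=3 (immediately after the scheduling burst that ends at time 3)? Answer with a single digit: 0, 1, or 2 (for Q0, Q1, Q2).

t=0-3: P1@Q0 runs 3, rem=5, quantum used, demote→Q1. Q0=[P2,P3,P4] Q1=[P1] Q2=[]
t=3-6: P2@Q0 runs 3, rem=3, quantum used, demote→Q1. Q0=[P3,P4] Q1=[P1,P2] Q2=[]
t=6-9: P3@Q0 runs 3, rem=3, quantum used, demote→Q1. Q0=[P4] Q1=[P1,P2,P3] Q2=[]
t=9-12: P4@Q0 runs 3, rem=2, quantum used, demote→Q1. Q0=[] Q1=[P1,P2,P3,P4] Q2=[]
t=12-17: P1@Q1 runs 5, rem=0, completes. Q0=[] Q1=[P2,P3,P4] Q2=[]
t=17-20: P2@Q1 runs 3, rem=0, completes. Q0=[] Q1=[P3,P4] Q2=[]
t=20-23: P3@Q1 runs 3, rem=0, completes. Q0=[] Q1=[P4] Q2=[]
t=23-25: P4@Q1 runs 2, rem=0, completes. Q0=[] Q1=[] Q2=[]

Answer: 0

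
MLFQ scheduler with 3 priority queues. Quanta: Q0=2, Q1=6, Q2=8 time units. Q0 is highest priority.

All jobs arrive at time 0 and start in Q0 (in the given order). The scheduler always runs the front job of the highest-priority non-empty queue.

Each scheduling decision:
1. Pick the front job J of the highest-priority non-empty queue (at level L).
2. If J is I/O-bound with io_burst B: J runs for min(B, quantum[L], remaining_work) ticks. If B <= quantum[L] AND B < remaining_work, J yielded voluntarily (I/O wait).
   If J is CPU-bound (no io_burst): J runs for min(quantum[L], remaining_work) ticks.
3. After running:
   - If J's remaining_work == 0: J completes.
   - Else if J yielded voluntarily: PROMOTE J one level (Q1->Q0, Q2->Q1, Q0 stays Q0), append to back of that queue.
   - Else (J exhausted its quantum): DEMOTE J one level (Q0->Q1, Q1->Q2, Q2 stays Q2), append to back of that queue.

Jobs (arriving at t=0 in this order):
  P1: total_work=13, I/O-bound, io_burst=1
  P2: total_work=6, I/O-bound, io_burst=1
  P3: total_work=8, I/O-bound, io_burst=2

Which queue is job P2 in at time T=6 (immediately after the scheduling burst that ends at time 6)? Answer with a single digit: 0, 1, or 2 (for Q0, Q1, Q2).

Answer: 0

Derivation:
t=0-1: P1@Q0 runs 1, rem=12, I/O yield, promote→Q0. Q0=[P2,P3,P1] Q1=[] Q2=[]
t=1-2: P2@Q0 runs 1, rem=5, I/O yield, promote→Q0. Q0=[P3,P1,P2] Q1=[] Q2=[]
t=2-4: P3@Q0 runs 2, rem=6, I/O yield, promote→Q0. Q0=[P1,P2,P3] Q1=[] Q2=[]
t=4-5: P1@Q0 runs 1, rem=11, I/O yield, promote→Q0. Q0=[P2,P3,P1] Q1=[] Q2=[]
t=5-6: P2@Q0 runs 1, rem=4, I/O yield, promote→Q0. Q0=[P3,P1,P2] Q1=[] Q2=[]
t=6-8: P3@Q0 runs 2, rem=4, I/O yield, promote→Q0. Q0=[P1,P2,P3] Q1=[] Q2=[]
t=8-9: P1@Q0 runs 1, rem=10, I/O yield, promote→Q0. Q0=[P2,P3,P1] Q1=[] Q2=[]
t=9-10: P2@Q0 runs 1, rem=3, I/O yield, promote→Q0. Q0=[P3,P1,P2] Q1=[] Q2=[]
t=10-12: P3@Q0 runs 2, rem=2, I/O yield, promote→Q0. Q0=[P1,P2,P3] Q1=[] Q2=[]
t=12-13: P1@Q0 runs 1, rem=9, I/O yield, promote→Q0. Q0=[P2,P3,P1] Q1=[] Q2=[]
t=13-14: P2@Q0 runs 1, rem=2, I/O yield, promote→Q0. Q0=[P3,P1,P2] Q1=[] Q2=[]
t=14-16: P3@Q0 runs 2, rem=0, completes. Q0=[P1,P2] Q1=[] Q2=[]
t=16-17: P1@Q0 runs 1, rem=8, I/O yield, promote→Q0. Q0=[P2,P1] Q1=[] Q2=[]
t=17-18: P2@Q0 runs 1, rem=1, I/O yield, promote→Q0. Q0=[P1,P2] Q1=[] Q2=[]
t=18-19: P1@Q0 runs 1, rem=7, I/O yield, promote→Q0. Q0=[P2,P1] Q1=[] Q2=[]
t=19-20: P2@Q0 runs 1, rem=0, completes. Q0=[P1] Q1=[] Q2=[]
t=20-21: P1@Q0 runs 1, rem=6, I/O yield, promote→Q0. Q0=[P1] Q1=[] Q2=[]
t=21-22: P1@Q0 runs 1, rem=5, I/O yield, promote→Q0. Q0=[P1] Q1=[] Q2=[]
t=22-23: P1@Q0 runs 1, rem=4, I/O yield, promote→Q0. Q0=[P1] Q1=[] Q2=[]
t=23-24: P1@Q0 runs 1, rem=3, I/O yield, promote→Q0. Q0=[P1] Q1=[] Q2=[]
t=24-25: P1@Q0 runs 1, rem=2, I/O yield, promote→Q0. Q0=[P1] Q1=[] Q2=[]
t=25-26: P1@Q0 runs 1, rem=1, I/O yield, promote→Q0. Q0=[P1] Q1=[] Q2=[]
t=26-27: P1@Q0 runs 1, rem=0, completes. Q0=[] Q1=[] Q2=[]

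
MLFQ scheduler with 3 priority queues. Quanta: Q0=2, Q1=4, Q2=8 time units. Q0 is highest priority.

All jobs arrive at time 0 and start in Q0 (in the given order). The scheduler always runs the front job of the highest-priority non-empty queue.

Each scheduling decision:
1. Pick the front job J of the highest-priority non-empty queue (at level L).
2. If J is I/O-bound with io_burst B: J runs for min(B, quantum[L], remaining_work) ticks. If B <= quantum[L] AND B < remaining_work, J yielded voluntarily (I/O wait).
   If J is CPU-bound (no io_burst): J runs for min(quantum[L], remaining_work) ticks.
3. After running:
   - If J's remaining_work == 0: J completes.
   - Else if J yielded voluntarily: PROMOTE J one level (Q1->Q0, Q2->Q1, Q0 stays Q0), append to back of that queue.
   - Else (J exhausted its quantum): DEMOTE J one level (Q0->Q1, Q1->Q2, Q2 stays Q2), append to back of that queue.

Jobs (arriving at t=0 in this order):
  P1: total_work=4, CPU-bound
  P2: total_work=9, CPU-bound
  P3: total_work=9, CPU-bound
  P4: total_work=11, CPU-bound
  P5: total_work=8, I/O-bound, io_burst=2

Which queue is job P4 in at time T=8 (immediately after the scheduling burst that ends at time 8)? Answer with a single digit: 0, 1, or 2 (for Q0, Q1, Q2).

t=0-2: P1@Q0 runs 2, rem=2, quantum used, demote→Q1. Q0=[P2,P3,P4,P5] Q1=[P1] Q2=[]
t=2-4: P2@Q0 runs 2, rem=7, quantum used, demote→Q1. Q0=[P3,P4,P5] Q1=[P1,P2] Q2=[]
t=4-6: P3@Q0 runs 2, rem=7, quantum used, demote→Q1. Q0=[P4,P5] Q1=[P1,P2,P3] Q2=[]
t=6-8: P4@Q0 runs 2, rem=9, quantum used, demote→Q1. Q0=[P5] Q1=[P1,P2,P3,P4] Q2=[]
t=8-10: P5@Q0 runs 2, rem=6, I/O yield, promote→Q0. Q0=[P5] Q1=[P1,P2,P3,P4] Q2=[]
t=10-12: P5@Q0 runs 2, rem=4, I/O yield, promote→Q0. Q0=[P5] Q1=[P1,P2,P3,P4] Q2=[]
t=12-14: P5@Q0 runs 2, rem=2, I/O yield, promote→Q0. Q0=[P5] Q1=[P1,P2,P3,P4] Q2=[]
t=14-16: P5@Q0 runs 2, rem=0, completes. Q0=[] Q1=[P1,P2,P3,P4] Q2=[]
t=16-18: P1@Q1 runs 2, rem=0, completes. Q0=[] Q1=[P2,P3,P4] Q2=[]
t=18-22: P2@Q1 runs 4, rem=3, quantum used, demote→Q2. Q0=[] Q1=[P3,P4] Q2=[P2]
t=22-26: P3@Q1 runs 4, rem=3, quantum used, demote→Q2. Q0=[] Q1=[P4] Q2=[P2,P3]
t=26-30: P4@Q1 runs 4, rem=5, quantum used, demote→Q2. Q0=[] Q1=[] Q2=[P2,P3,P4]
t=30-33: P2@Q2 runs 3, rem=0, completes. Q0=[] Q1=[] Q2=[P3,P4]
t=33-36: P3@Q2 runs 3, rem=0, completes. Q0=[] Q1=[] Q2=[P4]
t=36-41: P4@Q2 runs 5, rem=0, completes. Q0=[] Q1=[] Q2=[]

Answer: 1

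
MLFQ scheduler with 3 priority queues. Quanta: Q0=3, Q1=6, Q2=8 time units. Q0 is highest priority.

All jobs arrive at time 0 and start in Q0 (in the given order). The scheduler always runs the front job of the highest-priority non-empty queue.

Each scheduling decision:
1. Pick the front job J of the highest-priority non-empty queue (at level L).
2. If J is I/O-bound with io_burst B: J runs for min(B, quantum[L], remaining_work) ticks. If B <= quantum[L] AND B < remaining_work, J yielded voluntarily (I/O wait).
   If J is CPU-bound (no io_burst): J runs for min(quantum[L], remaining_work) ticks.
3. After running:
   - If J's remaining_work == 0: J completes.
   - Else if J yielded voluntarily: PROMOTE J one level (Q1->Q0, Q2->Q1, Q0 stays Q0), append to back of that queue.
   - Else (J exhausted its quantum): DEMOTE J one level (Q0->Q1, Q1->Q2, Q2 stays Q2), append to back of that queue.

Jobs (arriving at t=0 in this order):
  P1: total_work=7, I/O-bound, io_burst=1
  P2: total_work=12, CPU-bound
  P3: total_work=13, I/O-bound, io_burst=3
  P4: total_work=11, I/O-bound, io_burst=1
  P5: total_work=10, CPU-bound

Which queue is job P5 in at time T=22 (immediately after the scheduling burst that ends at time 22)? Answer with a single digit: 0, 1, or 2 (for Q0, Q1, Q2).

Answer: 1

Derivation:
t=0-1: P1@Q0 runs 1, rem=6, I/O yield, promote→Q0. Q0=[P2,P3,P4,P5,P1] Q1=[] Q2=[]
t=1-4: P2@Q0 runs 3, rem=9, quantum used, demote→Q1. Q0=[P3,P4,P5,P1] Q1=[P2] Q2=[]
t=4-7: P3@Q0 runs 3, rem=10, I/O yield, promote→Q0. Q0=[P4,P5,P1,P3] Q1=[P2] Q2=[]
t=7-8: P4@Q0 runs 1, rem=10, I/O yield, promote→Q0. Q0=[P5,P1,P3,P4] Q1=[P2] Q2=[]
t=8-11: P5@Q0 runs 3, rem=7, quantum used, demote→Q1. Q0=[P1,P3,P4] Q1=[P2,P5] Q2=[]
t=11-12: P1@Q0 runs 1, rem=5, I/O yield, promote→Q0. Q0=[P3,P4,P1] Q1=[P2,P5] Q2=[]
t=12-15: P3@Q0 runs 3, rem=7, I/O yield, promote→Q0. Q0=[P4,P1,P3] Q1=[P2,P5] Q2=[]
t=15-16: P4@Q0 runs 1, rem=9, I/O yield, promote→Q0. Q0=[P1,P3,P4] Q1=[P2,P5] Q2=[]
t=16-17: P1@Q0 runs 1, rem=4, I/O yield, promote→Q0. Q0=[P3,P4,P1] Q1=[P2,P5] Q2=[]
t=17-20: P3@Q0 runs 3, rem=4, I/O yield, promote→Q0. Q0=[P4,P1,P3] Q1=[P2,P5] Q2=[]
t=20-21: P4@Q0 runs 1, rem=8, I/O yield, promote→Q0. Q0=[P1,P3,P4] Q1=[P2,P5] Q2=[]
t=21-22: P1@Q0 runs 1, rem=3, I/O yield, promote→Q0. Q0=[P3,P4,P1] Q1=[P2,P5] Q2=[]
t=22-25: P3@Q0 runs 3, rem=1, I/O yield, promote→Q0. Q0=[P4,P1,P3] Q1=[P2,P5] Q2=[]
t=25-26: P4@Q0 runs 1, rem=7, I/O yield, promote→Q0. Q0=[P1,P3,P4] Q1=[P2,P5] Q2=[]
t=26-27: P1@Q0 runs 1, rem=2, I/O yield, promote→Q0. Q0=[P3,P4,P1] Q1=[P2,P5] Q2=[]
t=27-28: P3@Q0 runs 1, rem=0, completes. Q0=[P4,P1] Q1=[P2,P5] Q2=[]
t=28-29: P4@Q0 runs 1, rem=6, I/O yield, promote→Q0. Q0=[P1,P4] Q1=[P2,P5] Q2=[]
t=29-30: P1@Q0 runs 1, rem=1, I/O yield, promote→Q0. Q0=[P4,P1] Q1=[P2,P5] Q2=[]
t=30-31: P4@Q0 runs 1, rem=5, I/O yield, promote→Q0. Q0=[P1,P4] Q1=[P2,P5] Q2=[]
t=31-32: P1@Q0 runs 1, rem=0, completes. Q0=[P4] Q1=[P2,P5] Q2=[]
t=32-33: P4@Q0 runs 1, rem=4, I/O yield, promote→Q0. Q0=[P4] Q1=[P2,P5] Q2=[]
t=33-34: P4@Q0 runs 1, rem=3, I/O yield, promote→Q0. Q0=[P4] Q1=[P2,P5] Q2=[]
t=34-35: P4@Q0 runs 1, rem=2, I/O yield, promote→Q0. Q0=[P4] Q1=[P2,P5] Q2=[]
t=35-36: P4@Q0 runs 1, rem=1, I/O yield, promote→Q0. Q0=[P4] Q1=[P2,P5] Q2=[]
t=36-37: P4@Q0 runs 1, rem=0, completes. Q0=[] Q1=[P2,P5] Q2=[]
t=37-43: P2@Q1 runs 6, rem=3, quantum used, demote→Q2. Q0=[] Q1=[P5] Q2=[P2]
t=43-49: P5@Q1 runs 6, rem=1, quantum used, demote→Q2. Q0=[] Q1=[] Q2=[P2,P5]
t=49-52: P2@Q2 runs 3, rem=0, completes. Q0=[] Q1=[] Q2=[P5]
t=52-53: P5@Q2 runs 1, rem=0, completes. Q0=[] Q1=[] Q2=[]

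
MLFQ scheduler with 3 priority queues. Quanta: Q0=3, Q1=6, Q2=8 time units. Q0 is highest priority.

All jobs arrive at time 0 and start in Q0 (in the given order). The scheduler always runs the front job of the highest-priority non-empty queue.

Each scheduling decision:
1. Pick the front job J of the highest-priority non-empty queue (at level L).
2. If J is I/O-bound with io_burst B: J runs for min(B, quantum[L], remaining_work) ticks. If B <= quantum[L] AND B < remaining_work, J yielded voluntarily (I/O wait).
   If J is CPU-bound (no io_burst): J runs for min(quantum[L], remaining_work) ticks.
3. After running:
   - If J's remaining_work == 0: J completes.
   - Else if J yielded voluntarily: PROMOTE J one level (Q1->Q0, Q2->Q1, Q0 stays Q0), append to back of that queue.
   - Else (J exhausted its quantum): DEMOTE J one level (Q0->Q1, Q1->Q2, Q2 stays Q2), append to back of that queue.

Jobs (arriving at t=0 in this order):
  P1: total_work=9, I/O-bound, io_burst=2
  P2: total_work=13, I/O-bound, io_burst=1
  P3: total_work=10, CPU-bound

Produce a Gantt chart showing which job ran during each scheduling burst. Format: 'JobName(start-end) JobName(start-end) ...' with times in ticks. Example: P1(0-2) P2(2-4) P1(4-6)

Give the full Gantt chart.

t=0-2: P1@Q0 runs 2, rem=7, I/O yield, promote→Q0. Q0=[P2,P3,P1] Q1=[] Q2=[]
t=2-3: P2@Q0 runs 1, rem=12, I/O yield, promote→Q0. Q0=[P3,P1,P2] Q1=[] Q2=[]
t=3-6: P3@Q0 runs 3, rem=7, quantum used, demote→Q1. Q0=[P1,P2] Q1=[P3] Q2=[]
t=6-8: P1@Q0 runs 2, rem=5, I/O yield, promote→Q0. Q0=[P2,P1] Q1=[P3] Q2=[]
t=8-9: P2@Q0 runs 1, rem=11, I/O yield, promote→Q0. Q0=[P1,P2] Q1=[P3] Q2=[]
t=9-11: P1@Q0 runs 2, rem=3, I/O yield, promote→Q0. Q0=[P2,P1] Q1=[P3] Q2=[]
t=11-12: P2@Q0 runs 1, rem=10, I/O yield, promote→Q0. Q0=[P1,P2] Q1=[P3] Q2=[]
t=12-14: P1@Q0 runs 2, rem=1, I/O yield, promote→Q0. Q0=[P2,P1] Q1=[P3] Q2=[]
t=14-15: P2@Q0 runs 1, rem=9, I/O yield, promote→Q0. Q0=[P1,P2] Q1=[P3] Q2=[]
t=15-16: P1@Q0 runs 1, rem=0, completes. Q0=[P2] Q1=[P3] Q2=[]
t=16-17: P2@Q0 runs 1, rem=8, I/O yield, promote→Q0. Q0=[P2] Q1=[P3] Q2=[]
t=17-18: P2@Q0 runs 1, rem=7, I/O yield, promote→Q0. Q0=[P2] Q1=[P3] Q2=[]
t=18-19: P2@Q0 runs 1, rem=6, I/O yield, promote→Q0. Q0=[P2] Q1=[P3] Q2=[]
t=19-20: P2@Q0 runs 1, rem=5, I/O yield, promote→Q0. Q0=[P2] Q1=[P3] Q2=[]
t=20-21: P2@Q0 runs 1, rem=4, I/O yield, promote→Q0. Q0=[P2] Q1=[P3] Q2=[]
t=21-22: P2@Q0 runs 1, rem=3, I/O yield, promote→Q0. Q0=[P2] Q1=[P3] Q2=[]
t=22-23: P2@Q0 runs 1, rem=2, I/O yield, promote→Q0. Q0=[P2] Q1=[P3] Q2=[]
t=23-24: P2@Q0 runs 1, rem=1, I/O yield, promote→Q0. Q0=[P2] Q1=[P3] Q2=[]
t=24-25: P2@Q0 runs 1, rem=0, completes. Q0=[] Q1=[P3] Q2=[]
t=25-31: P3@Q1 runs 6, rem=1, quantum used, demote→Q2. Q0=[] Q1=[] Q2=[P3]
t=31-32: P3@Q2 runs 1, rem=0, completes. Q0=[] Q1=[] Q2=[]

Answer: P1(0-2) P2(2-3) P3(3-6) P1(6-8) P2(8-9) P1(9-11) P2(11-12) P1(12-14) P2(14-15) P1(15-16) P2(16-17) P2(17-18) P2(18-19) P2(19-20) P2(20-21) P2(21-22) P2(22-23) P2(23-24) P2(24-25) P3(25-31) P3(31-32)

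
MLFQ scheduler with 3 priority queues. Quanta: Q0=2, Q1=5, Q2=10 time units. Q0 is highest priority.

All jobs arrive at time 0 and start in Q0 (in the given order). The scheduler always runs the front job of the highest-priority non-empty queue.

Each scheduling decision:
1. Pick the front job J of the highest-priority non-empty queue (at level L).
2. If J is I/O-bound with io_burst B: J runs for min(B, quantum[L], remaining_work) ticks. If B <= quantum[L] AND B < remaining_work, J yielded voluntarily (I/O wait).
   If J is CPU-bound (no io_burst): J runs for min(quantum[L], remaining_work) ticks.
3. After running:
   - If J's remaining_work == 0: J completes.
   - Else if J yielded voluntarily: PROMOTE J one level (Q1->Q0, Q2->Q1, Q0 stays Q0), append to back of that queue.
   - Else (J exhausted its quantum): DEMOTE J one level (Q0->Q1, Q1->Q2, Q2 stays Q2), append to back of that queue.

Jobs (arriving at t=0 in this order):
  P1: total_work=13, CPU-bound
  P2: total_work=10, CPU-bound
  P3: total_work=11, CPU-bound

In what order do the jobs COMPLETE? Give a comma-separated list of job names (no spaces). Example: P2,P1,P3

Answer: P1,P2,P3

Derivation:
t=0-2: P1@Q0 runs 2, rem=11, quantum used, demote→Q1. Q0=[P2,P3] Q1=[P1] Q2=[]
t=2-4: P2@Q0 runs 2, rem=8, quantum used, demote→Q1. Q0=[P3] Q1=[P1,P2] Q2=[]
t=4-6: P3@Q0 runs 2, rem=9, quantum used, demote→Q1. Q0=[] Q1=[P1,P2,P3] Q2=[]
t=6-11: P1@Q1 runs 5, rem=6, quantum used, demote→Q2. Q0=[] Q1=[P2,P3] Q2=[P1]
t=11-16: P2@Q1 runs 5, rem=3, quantum used, demote→Q2. Q0=[] Q1=[P3] Q2=[P1,P2]
t=16-21: P3@Q1 runs 5, rem=4, quantum used, demote→Q2. Q0=[] Q1=[] Q2=[P1,P2,P3]
t=21-27: P1@Q2 runs 6, rem=0, completes. Q0=[] Q1=[] Q2=[P2,P3]
t=27-30: P2@Q2 runs 3, rem=0, completes. Q0=[] Q1=[] Q2=[P3]
t=30-34: P3@Q2 runs 4, rem=0, completes. Q0=[] Q1=[] Q2=[]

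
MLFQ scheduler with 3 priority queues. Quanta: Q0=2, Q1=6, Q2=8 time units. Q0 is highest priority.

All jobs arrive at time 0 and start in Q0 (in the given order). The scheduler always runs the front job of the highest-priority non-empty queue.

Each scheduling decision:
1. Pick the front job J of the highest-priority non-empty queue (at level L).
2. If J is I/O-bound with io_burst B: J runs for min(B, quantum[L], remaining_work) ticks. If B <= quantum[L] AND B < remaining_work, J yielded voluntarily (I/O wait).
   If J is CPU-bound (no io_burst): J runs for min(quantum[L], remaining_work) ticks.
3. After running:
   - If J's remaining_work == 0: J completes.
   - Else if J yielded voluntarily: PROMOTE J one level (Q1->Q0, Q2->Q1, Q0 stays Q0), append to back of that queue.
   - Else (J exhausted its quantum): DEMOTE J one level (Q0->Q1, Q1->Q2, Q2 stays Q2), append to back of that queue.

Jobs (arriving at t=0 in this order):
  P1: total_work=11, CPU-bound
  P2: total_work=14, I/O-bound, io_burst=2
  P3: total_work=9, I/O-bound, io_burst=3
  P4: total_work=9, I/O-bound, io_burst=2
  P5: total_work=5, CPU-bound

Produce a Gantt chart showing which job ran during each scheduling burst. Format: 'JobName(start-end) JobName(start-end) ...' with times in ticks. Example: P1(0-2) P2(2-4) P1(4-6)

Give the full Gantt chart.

t=0-2: P1@Q0 runs 2, rem=9, quantum used, demote→Q1. Q0=[P2,P3,P4,P5] Q1=[P1] Q2=[]
t=2-4: P2@Q0 runs 2, rem=12, I/O yield, promote→Q0. Q0=[P3,P4,P5,P2] Q1=[P1] Q2=[]
t=4-6: P3@Q0 runs 2, rem=7, quantum used, demote→Q1. Q0=[P4,P5,P2] Q1=[P1,P3] Q2=[]
t=6-8: P4@Q0 runs 2, rem=7, I/O yield, promote→Q0. Q0=[P5,P2,P4] Q1=[P1,P3] Q2=[]
t=8-10: P5@Q0 runs 2, rem=3, quantum used, demote→Q1. Q0=[P2,P4] Q1=[P1,P3,P5] Q2=[]
t=10-12: P2@Q0 runs 2, rem=10, I/O yield, promote→Q0. Q0=[P4,P2] Q1=[P1,P3,P5] Q2=[]
t=12-14: P4@Q0 runs 2, rem=5, I/O yield, promote→Q0. Q0=[P2,P4] Q1=[P1,P3,P5] Q2=[]
t=14-16: P2@Q0 runs 2, rem=8, I/O yield, promote→Q0. Q0=[P4,P2] Q1=[P1,P3,P5] Q2=[]
t=16-18: P4@Q0 runs 2, rem=3, I/O yield, promote→Q0. Q0=[P2,P4] Q1=[P1,P3,P5] Q2=[]
t=18-20: P2@Q0 runs 2, rem=6, I/O yield, promote→Q0. Q0=[P4,P2] Q1=[P1,P3,P5] Q2=[]
t=20-22: P4@Q0 runs 2, rem=1, I/O yield, promote→Q0. Q0=[P2,P4] Q1=[P1,P3,P5] Q2=[]
t=22-24: P2@Q0 runs 2, rem=4, I/O yield, promote→Q0. Q0=[P4,P2] Q1=[P1,P3,P5] Q2=[]
t=24-25: P4@Q0 runs 1, rem=0, completes. Q0=[P2] Q1=[P1,P3,P5] Q2=[]
t=25-27: P2@Q0 runs 2, rem=2, I/O yield, promote→Q0. Q0=[P2] Q1=[P1,P3,P5] Q2=[]
t=27-29: P2@Q0 runs 2, rem=0, completes. Q0=[] Q1=[P1,P3,P5] Q2=[]
t=29-35: P1@Q1 runs 6, rem=3, quantum used, demote→Q2. Q0=[] Q1=[P3,P5] Q2=[P1]
t=35-38: P3@Q1 runs 3, rem=4, I/O yield, promote→Q0. Q0=[P3] Q1=[P5] Q2=[P1]
t=38-40: P3@Q0 runs 2, rem=2, quantum used, demote→Q1. Q0=[] Q1=[P5,P3] Q2=[P1]
t=40-43: P5@Q1 runs 3, rem=0, completes. Q0=[] Q1=[P3] Q2=[P1]
t=43-45: P3@Q1 runs 2, rem=0, completes. Q0=[] Q1=[] Q2=[P1]
t=45-48: P1@Q2 runs 3, rem=0, completes. Q0=[] Q1=[] Q2=[]

Answer: P1(0-2) P2(2-4) P3(4-6) P4(6-8) P5(8-10) P2(10-12) P4(12-14) P2(14-16) P4(16-18) P2(18-20) P4(20-22) P2(22-24) P4(24-25) P2(25-27) P2(27-29) P1(29-35) P3(35-38) P3(38-40) P5(40-43) P3(43-45) P1(45-48)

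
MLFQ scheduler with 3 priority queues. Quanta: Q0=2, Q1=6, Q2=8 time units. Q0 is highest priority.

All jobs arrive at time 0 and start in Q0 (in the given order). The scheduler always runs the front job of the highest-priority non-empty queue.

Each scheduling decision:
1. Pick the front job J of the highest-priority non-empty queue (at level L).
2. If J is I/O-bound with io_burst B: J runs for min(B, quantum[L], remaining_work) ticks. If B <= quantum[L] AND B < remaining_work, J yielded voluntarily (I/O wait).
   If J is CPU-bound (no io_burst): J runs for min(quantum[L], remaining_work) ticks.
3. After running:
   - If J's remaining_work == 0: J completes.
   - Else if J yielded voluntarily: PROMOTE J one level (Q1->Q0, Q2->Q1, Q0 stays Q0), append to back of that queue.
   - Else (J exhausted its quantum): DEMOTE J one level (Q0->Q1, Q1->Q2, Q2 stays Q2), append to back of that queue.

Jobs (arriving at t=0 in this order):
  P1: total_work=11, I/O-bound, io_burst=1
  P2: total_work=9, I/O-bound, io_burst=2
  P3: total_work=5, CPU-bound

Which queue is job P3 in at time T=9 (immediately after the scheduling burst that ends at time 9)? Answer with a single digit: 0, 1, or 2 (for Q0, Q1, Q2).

Answer: 1

Derivation:
t=0-1: P1@Q0 runs 1, rem=10, I/O yield, promote→Q0. Q0=[P2,P3,P1] Q1=[] Q2=[]
t=1-3: P2@Q0 runs 2, rem=7, I/O yield, promote→Q0. Q0=[P3,P1,P2] Q1=[] Q2=[]
t=3-5: P3@Q0 runs 2, rem=3, quantum used, demote→Q1. Q0=[P1,P2] Q1=[P3] Q2=[]
t=5-6: P1@Q0 runs 1, rem=9, I/O yield, promote→Q0. Q0=[P2,P1] Q1=[P3] Q2=[]
t=6-8: P2@Q0 runs 2, rem=5, I/O yield, promote→Q0. Q0=[P1,P2] Q1=[P3] Q2=[]
t=8-9: P1@Q0 runs 1, rem=8, I/O yield, promote→Q0. Q0=[P2,P1] Q1=[P3] Q2=[]
t=9-11: P2@Q0 runs 2, rem=3, I/O yield, promote→Q0. Q0=[P1,P2] Q1=[P3] Q2=[]
t=11-12: P1@Q0 runs 1, rem=7, I/O yield, promote→Q0. Q0=[P2,P1] Q1=[P3] Q2=[]
t=12-14: P2@Q0 runs 2, rem=1, I/O yield, promote→Q0. Q0=[P1,P2] Q1=[P3] Q2=[]
t=14-15: P1@Q0 runs 1, rem=6, I/O yield, promote→Q0. Q0=[P2,P1] Q1=[P3] Q2=[]
t=15-16: P2@Q0 runs 1, rem=0, completes. Q0=[P1] Q1=[P3] Q2=[]
t=16-17: P1@Q0 runs 1, rem=5, I/O yield, promote→Q0. Q0=[P1] Q1=[P3] Q2=[]
t=17-18: P1@Q0 runs 1, rem=4, I/O yield, promote→Q0. Q0=[P1] Q1=[P3] Q2=[]
t=18-19: P1@Q0 runs 1, rem=3, I/O yield, promote→Q0. Q0=[P1] Q1=[P3] Q2=[]
t=19-20: P1@Q0 runs 1, rem=2, I/O yield, promote→Q0. Q0=[P1] Q1=[P3] Q2=[]
t=20-21: P1@Q0 runs 1, rem=1, I/O yield, promote→Q0. Q0=[P1] Q1=[P3] Q2=[]
t=21-22: P1@Q0 runs 1, rem=0, completes. Q0=[] Q1=[P3] Q2=[]
t=22-25: P3@Q1 runs 3, rem=0, completes. Q0=[] Q1=[] Q2=[]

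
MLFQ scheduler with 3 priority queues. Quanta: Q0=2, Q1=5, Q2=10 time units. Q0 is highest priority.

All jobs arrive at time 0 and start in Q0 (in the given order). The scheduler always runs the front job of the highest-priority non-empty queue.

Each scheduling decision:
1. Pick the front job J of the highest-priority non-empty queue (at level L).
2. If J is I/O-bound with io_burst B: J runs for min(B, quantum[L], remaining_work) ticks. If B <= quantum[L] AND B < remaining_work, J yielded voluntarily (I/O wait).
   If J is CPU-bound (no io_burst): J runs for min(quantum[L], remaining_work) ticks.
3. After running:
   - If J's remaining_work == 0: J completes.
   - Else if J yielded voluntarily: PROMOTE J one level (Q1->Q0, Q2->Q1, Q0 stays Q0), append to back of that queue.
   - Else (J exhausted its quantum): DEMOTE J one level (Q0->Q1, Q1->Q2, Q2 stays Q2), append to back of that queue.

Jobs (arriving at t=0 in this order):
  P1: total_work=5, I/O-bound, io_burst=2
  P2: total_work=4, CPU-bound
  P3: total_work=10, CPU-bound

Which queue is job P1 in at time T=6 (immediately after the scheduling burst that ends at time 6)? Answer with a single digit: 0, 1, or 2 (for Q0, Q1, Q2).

t=0-2: P1@Q0 runs 2, rem=3, I/O yield, promote→Q0. Q0=[P2,P3,P1] Q1=[] Q2=[]
t=2-4: P2@Q0 runs 2, rem=2, quantum used, demote→Q1. Q0=[P3,P1] Q1=[P2] Q2=[]
t=4-6: P3@Q0 runs 2, rem=8, quantum used, demote→Q1. Q0=[P1] Q1=[P2,P3] Q2=[]
t=6-8: P1@Q0 runs 2, rem=1, I/O yield, promote→Q0. Q0=[P1] Q1=[P2,P3] Q2=[]
t=8-9: P1@Q0 runs 1, rem=0, completes. Q0=[] Q1=[P2,P3] Q2=[]
t=9-11: P2@Q1 runs 2, rem=0, completes. Q0=[] Q1=[P3] Q2=[]
t=11-16: P3@Q1 runs 5, rem=3, quantum used, demote→Q2. Q0=[] Q1=[] Q2=[P3]
t=16-19: P3@Q2 runs 3, rem=0, completes. Q0=[] Q1=[] Q2=[]

Answer: 0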